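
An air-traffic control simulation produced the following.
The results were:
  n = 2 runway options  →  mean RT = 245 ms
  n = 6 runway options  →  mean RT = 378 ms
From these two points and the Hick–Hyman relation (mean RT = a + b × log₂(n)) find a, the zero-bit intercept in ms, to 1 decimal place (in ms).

b = (RT₂ − RT₁)/(log₂ n₂ − log₂ n₁) = (378 − 245)/(2.5850 − 1) = 83.914 ms/bit.
a = RT₁ − b·log₂ n₁ = 245 − 83.914 × 1 = 161.086 ms.

161.1 ms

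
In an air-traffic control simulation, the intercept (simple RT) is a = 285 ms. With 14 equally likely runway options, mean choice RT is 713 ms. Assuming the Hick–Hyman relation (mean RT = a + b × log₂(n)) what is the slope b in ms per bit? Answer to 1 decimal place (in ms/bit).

b = (713 − 285) / log₂(14) = 428 / 3.8074 = 112.414 ms/bit.

112.4 ms/bit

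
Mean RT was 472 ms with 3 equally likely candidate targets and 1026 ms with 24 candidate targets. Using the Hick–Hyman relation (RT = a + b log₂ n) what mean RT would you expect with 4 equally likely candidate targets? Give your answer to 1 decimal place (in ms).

Fit slope and intercept:
  b = (1026 − 472) / (log₂ 24 − log₂ 3) = 554 / (4.5850 − 1.5850) = 184.667 ms/bit
  a = 472 − 184.667 × 1.5850 = 179.310 ms
Then RT(4) = 179.310 + 184.667 × log₂ 4 = 179.310 + 184.667 × 2 ≈ 548.644 ms.

548.6 ms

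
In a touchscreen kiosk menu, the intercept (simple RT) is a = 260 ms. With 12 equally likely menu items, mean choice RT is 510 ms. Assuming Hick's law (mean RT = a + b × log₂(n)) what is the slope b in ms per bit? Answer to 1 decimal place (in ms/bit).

69.7 ms/bit

12 alternatives carry log₂ 12 = 3.5850 bits; the choice cost is 510 − 260 = 250 ms, so b = 250/3.5850 = 69.736 ms/bit.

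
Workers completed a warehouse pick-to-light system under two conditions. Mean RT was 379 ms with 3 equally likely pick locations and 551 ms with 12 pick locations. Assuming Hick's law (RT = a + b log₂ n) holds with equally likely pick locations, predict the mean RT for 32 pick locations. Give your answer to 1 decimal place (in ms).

With log₂ n on the abscissa the relation is linear; from the two conditions:
  b = (551 − 379) / (log₂ 12 − log₂ 3) = 172 / (3.5850 − 1.5850) = 86.000 ms/bit
  a = 379 − 86.000 × 1.5850 = 242.693 ms
Then RT(32) = 242.693 + 86.000 × log₂ 32 = 242.693 + 86.000 × 5 ≈ 672.693 ms.

672.7 ms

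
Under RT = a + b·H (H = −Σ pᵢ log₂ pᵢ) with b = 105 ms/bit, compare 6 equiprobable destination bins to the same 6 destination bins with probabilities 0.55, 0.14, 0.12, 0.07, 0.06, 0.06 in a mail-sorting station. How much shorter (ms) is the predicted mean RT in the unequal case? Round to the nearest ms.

62 ms

The RT saving is b·ΔH. Equiprobable H₀ = log₂(6) = 2.5850 bits; with the given probabilities H = 1.9942 bits.
b·(H₀ − H) = 105 × (2.5850 − 1.9942) = 62.03 ms.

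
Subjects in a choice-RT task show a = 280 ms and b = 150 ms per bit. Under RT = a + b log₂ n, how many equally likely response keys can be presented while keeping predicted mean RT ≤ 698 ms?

Set 280 + 150·log₂ n ≤ 698 → log₂ n ≤ (698 − 280)/150 = 2.7867.
So n ≤ 2^2.7867 = 6.900; the largest integer n is 6.

6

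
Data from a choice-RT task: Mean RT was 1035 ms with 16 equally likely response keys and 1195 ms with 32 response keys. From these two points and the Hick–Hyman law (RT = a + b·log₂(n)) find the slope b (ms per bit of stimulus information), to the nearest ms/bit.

160 ms/bit

The slope on a log₂ axis is (1195 − 1035) / (5 − 4) = 160 ms/bit.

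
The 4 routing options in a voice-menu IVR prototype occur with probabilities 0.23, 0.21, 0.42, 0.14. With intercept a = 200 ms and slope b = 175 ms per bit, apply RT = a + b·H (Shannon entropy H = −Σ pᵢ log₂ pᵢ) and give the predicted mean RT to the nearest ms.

Entropy contributions −pᵢ log₂ pᵢ: 0.4877, 0.4728, 0.5256, 0.3971; sum H = 1.8832 bits.
RT = a + bH = 200 + 175·1.8832 = 529.57 ms.

530 ms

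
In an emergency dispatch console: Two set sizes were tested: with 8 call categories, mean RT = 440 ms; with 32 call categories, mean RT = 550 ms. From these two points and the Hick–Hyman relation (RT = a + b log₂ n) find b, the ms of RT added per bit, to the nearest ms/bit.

55 ms/bit

b = (RT₂ − RT₁)/(log₂ n₂ − log₂ n₁) = (550 − 440)/(5 − 3) = 55 ms/bit.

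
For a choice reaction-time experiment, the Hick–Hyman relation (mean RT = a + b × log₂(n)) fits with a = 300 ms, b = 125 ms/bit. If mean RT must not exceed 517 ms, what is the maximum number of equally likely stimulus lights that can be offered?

3

Information budget: (517 − 300)/125 = 1.7360 bits, so n ≤ 2^1.7360 = 3.331 → at most 3.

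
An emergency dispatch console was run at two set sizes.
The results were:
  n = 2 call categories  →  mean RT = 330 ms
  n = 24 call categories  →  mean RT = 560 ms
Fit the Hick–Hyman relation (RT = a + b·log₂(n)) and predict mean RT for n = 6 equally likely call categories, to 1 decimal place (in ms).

431.7 ms

With log₂ n on the abscissa the relation is linear; from the two conditions:
  b = (560 − 330) / (log₂ 24 − log₂ 2) = 230 / (4.5850 − 1) = 64.157 ms/bit
  a = 330 − 64.157 × 1 = 265.843 ms
Then RT(6) = 265.843 + 64.157 × log₂ 6 = 265.843 + 64.157 × 2.5850 ≈ 431.686 ms.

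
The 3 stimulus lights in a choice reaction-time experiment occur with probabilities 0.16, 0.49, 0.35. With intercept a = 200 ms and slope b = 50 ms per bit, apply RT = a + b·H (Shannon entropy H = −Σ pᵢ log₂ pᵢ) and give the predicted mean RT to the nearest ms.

H = 0.16·log₂(1/0.16) + 0.49·log₂(1/0.49) + 0.35·log₂(1/0.35) = 1.4574 bits.
RT = 200 + 50 × 1.4574 = 272.87 ms.

273 ms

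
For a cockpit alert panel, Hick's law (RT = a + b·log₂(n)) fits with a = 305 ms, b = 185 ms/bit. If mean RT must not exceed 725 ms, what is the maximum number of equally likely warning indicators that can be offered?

185·log₂ n ≤ 725 − 305 = 420, giving log₂ n ≤ 2.2703 and n ≤ 4.824. The largest whole number is 4.

4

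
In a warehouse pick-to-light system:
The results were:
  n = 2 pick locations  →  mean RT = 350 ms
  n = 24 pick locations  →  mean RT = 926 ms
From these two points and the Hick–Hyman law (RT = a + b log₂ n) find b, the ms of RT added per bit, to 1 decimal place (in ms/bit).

Slope: b = (926 − 350) / (log₂ 24 − log₂ 2) = 576/3.5850 = 160.671 ms/bit.

160.7 ms/bit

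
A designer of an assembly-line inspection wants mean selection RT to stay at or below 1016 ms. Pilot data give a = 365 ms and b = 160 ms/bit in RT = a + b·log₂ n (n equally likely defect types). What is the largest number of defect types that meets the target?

16

Information budget: (1016 − 365)/160 = 4.0687 bits, so n ≤ 2^4.0687 = 16.781 → at most 16.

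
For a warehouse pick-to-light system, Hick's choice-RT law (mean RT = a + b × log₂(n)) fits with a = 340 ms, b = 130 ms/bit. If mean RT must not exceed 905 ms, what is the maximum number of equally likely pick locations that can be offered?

20

Information budget: (905 − 340)/130 = 4.3462 bits, so n ≤ 2^4.3462 = 20.339 → at most 20.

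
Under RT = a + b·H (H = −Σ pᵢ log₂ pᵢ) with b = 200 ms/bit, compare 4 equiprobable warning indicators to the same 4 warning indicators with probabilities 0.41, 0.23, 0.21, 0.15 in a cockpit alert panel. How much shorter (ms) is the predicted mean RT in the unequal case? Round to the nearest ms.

20 ms

Equiprobable entropy H₀ = log₂ 4 = 2.0000 bits.
Skewed entropy H = −Σ pᵢ log₂ pᵢ = 1.8984 bits.
ΔRT = b·(H₀ − H) = 200 × 0.1016 = 20.32 ms.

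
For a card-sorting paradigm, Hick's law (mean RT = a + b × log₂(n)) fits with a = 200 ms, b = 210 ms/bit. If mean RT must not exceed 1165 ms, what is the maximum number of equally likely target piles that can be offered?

210·log₂ n ≤ 1165 − 200 = 965, giving log₂ n ≤ 4.5952 and n ≤ 24.172. The largest whole number is 24.

24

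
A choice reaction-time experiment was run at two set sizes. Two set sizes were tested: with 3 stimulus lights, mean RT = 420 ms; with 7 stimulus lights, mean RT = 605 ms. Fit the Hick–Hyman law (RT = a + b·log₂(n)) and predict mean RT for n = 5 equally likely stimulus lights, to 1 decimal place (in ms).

531.5 ms

Fit slope and intercept:
  b = (605 − 420) / (log₂ 7 − log₂ 3) = 185 / (2.8074 − 1.5850) = 151.343 ms/bit
  a = 420 − 151.343 × 1.5850 = 180.128 ms
Then RT(5) = 180.128 + 151.343 × log₂ 5 = 180.128 + 151.343 × 2.3219 ≈ 531.534 ms.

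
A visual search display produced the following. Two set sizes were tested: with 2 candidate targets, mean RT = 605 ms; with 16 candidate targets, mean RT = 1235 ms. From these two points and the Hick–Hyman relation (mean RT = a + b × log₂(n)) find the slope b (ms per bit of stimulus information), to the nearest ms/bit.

Slope: b = (1235 − 605) / (log₂ 16 − log₂ 2) = 630/3.0000 = 210 ms/bit.

210 ms/bit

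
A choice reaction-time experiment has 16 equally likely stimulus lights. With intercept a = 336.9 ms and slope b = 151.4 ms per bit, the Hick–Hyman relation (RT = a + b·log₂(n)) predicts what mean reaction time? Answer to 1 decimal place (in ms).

log₂(16) = 4 bits, so RT = 336.9 + 151.4 × 4 ≈ 942.500 ms.

942.5 ms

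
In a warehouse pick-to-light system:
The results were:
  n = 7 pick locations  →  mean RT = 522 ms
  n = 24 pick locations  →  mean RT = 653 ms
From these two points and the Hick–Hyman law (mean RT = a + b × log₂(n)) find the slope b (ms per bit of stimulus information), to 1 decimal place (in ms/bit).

The slope on a log₂ axis is (653 − 522) / (4.5850 − 2.8074) = 73.695 ms/bit.

73.7 ms/bit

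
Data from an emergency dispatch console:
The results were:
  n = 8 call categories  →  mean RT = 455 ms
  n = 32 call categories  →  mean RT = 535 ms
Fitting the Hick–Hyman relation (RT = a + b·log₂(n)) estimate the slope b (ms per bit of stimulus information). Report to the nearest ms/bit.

40 ms/bit

Slope: b = (535 − 455) / (log₂ 32 − log₂ 8) = 80/2.0000 = 40 ms/bit.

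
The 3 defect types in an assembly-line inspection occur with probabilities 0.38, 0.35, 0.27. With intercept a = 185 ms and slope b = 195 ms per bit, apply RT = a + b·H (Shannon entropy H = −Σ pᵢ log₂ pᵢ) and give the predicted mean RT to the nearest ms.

Entropy contributions −pᵢ log₂ pᵢ: 0.5305, 0.5301, 0.5100; sum H = 1.5706 bits.
RT = a + bH = 185 + 195·1.5706 = 491.26 ms.

491 ms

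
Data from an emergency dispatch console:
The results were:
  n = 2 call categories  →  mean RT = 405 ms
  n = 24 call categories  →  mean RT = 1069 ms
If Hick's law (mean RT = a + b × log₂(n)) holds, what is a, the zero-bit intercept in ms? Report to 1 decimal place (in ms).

The slope on a log₂ axis is (1069 − 405) / (4.5850 − 1) = 185.218 ms/bit.
Intercept: a = 405 − 185.218·log₂(2) = 219.782 ms.

219.8 ms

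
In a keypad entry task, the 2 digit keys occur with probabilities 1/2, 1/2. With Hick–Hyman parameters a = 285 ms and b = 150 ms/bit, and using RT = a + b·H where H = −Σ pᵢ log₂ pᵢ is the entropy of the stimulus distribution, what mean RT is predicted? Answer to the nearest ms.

H = −Σ pᵢ log₂ pᵢ = 0.5·1 + 0.5·1 = 1.000 bits.
RT = 285 + 150 × 1.000 = 435.00 ms.

435 ms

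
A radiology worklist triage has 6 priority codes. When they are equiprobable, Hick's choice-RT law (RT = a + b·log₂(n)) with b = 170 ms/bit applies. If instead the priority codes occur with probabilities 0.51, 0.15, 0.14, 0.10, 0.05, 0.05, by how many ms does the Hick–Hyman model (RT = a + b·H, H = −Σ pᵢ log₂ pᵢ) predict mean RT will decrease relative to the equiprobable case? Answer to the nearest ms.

88 ms

The RT saving is b·ΔH. Equiprobable H₀ = log₂(6) = 2.5850 bits; with the given probabilities H = 2.0675 bits.
b·(H₀ − H) = 170 × (2.5850 − 2.0675) = 87.97 ms.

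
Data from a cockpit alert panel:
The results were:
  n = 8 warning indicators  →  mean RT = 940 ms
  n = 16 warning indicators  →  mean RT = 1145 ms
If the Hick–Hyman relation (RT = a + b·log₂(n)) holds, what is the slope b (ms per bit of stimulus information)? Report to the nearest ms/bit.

b = (RT₂ − RT₁)/(log₂ n₂ − log₂ n₁) = (1145 − 940)/(4 − 3) = 205 ms/bit.

205 ms/bit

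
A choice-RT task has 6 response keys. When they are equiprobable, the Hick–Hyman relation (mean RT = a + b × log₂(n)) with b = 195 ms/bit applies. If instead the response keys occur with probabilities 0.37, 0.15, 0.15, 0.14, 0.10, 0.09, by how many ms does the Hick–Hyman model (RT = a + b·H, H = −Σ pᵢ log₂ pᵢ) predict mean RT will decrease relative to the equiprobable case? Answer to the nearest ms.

37 ms

Equiprobable entropy H₀ = log₂ 6 = 2.5850 bits.
Skewed entropy H = −Σ pᵢ log₂ pᵢ = 2.3938 bits.
ΔRT = b·(H₀ − H) = 195 × 0.1912 = 37.28 ms.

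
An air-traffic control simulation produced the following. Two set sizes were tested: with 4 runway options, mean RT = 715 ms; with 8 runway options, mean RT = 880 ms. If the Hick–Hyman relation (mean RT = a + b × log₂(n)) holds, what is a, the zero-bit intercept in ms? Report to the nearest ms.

b = (RT₂ − RT₁)/(log₂ n₂ − log₂ n₁) = (880 − 715)/(3 − 2) = 165 ms/bit.
Intercept: a = 715 − 165·log₂(4) = 385.000 ms.

385 ms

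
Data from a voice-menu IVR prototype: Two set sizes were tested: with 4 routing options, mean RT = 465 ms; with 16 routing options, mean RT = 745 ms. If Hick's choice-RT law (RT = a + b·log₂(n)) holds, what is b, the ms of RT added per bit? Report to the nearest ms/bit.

140 ms/bit

The slope on a log₂ axis is (745 − 465) / (4 − 2) = 140 ms/bit.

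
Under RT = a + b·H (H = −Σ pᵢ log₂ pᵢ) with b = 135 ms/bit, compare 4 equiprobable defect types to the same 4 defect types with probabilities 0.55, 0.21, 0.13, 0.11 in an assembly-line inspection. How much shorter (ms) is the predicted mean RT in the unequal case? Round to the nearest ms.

The RT saving is b·ΔH. Equiprobable H₀ = log₂(4) = 2.0000 bits; with the given probabilities H = 1.6801 bits.
b·(H₀ − H) = 135 × (2.0000 − 1.6801) = 43.18 ms.

43 ms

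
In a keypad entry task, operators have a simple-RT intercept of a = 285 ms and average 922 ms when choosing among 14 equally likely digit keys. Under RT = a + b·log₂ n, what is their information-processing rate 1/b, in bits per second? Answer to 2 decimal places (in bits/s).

Choice component = 922 − 285 = 637 ms over log₂(14) = 3.8074 bits.
b = 637 / 3.8074 = 167.308 ms/bit, so 1/b = 5.977 bits/s.

5.98 bits/s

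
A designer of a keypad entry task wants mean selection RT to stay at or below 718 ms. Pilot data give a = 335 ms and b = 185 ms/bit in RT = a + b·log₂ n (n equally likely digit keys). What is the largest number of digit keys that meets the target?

Set 335 + 185·log₂ n ≤ 718 → log₂ n ≤ (718 − 335)/185 = 2.0703.
So n ≤ 2^2.0703 = 4.200; the largest integer n is 4.

4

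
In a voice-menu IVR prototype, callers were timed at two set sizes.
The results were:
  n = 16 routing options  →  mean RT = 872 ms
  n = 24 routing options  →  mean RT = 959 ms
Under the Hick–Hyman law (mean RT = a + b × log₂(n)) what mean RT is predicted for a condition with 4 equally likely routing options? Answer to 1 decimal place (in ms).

RT is linear in log₂ n, so two points fix the line:
  b = (959 − 872) / (log₂ 24 − log₂ 16) = 87 / (4.5850 − 4) = 148.727 ms/bit
  a = 872 − 148.727 × 4 = 277.090 ms
Then RT(4) = 277.090 + 148.727 × log₂ 4 = 277.090 + 148.727 × 2 ≈ 574.545 ms.

574.5 ms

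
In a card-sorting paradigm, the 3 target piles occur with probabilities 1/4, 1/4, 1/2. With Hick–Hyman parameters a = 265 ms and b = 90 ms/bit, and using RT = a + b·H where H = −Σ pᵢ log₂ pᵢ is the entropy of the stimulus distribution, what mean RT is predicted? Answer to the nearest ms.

400 ms

Each term −pᵢ log₂ pᵢ: 0.25·2 + 0.25·2 + 0.5·1; summed, H = 1.500 bits.
Mean RT = a + bH = 265 + 90·1.500 = 400.00 ms.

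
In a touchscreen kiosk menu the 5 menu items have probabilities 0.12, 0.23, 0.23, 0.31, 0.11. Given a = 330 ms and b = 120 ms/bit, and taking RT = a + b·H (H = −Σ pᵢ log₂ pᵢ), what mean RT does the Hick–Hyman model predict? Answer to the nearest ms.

Entropy contributions −pᵢ log₂ pᵢ: 0.3671, 0.4877, 0.4877, 0.5238, 0.3503; sum H = 2.2165 bits.
RT = a + bH = 330 + 120·2.2165 = 595.98 ms.

596 ms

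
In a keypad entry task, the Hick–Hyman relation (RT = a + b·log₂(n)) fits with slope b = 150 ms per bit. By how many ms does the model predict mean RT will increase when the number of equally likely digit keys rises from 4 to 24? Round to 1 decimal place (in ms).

The intercept a cancels: ΔRT = b·(log₂ n₂ − log₂ n₁) = b·log₂(n₂/n₁).
log₂(24) − log₂(4) = 4.5850 − 2 = 2.5850.
ΔRT = 150 × 2.5850 = 387.744 ms.

387.7 ms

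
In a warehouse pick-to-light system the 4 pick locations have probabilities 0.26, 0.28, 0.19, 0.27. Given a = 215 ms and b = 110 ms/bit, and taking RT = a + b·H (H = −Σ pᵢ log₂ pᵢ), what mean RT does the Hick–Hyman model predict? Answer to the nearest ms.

433 ms

H = 0.26·log₂(1/0.26) + 0.28·log₂(1/0.28) + 0.19·log₂(1/0.19) + 0.27·log₂(1/0.27) = 1.9848 bits.
RT = 215 + 110 × 1.9848 = 433.32 ms.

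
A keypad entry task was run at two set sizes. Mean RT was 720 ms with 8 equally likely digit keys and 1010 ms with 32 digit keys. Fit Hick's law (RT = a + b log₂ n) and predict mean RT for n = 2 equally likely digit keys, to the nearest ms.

430 ms

With log₂ n on the abscissa the relation is linear; from the two conditions:
  b = (1010 − 720) / (log₂ 32 − log₂ 8) = 290 / (5 − 3) = 145 ms/bit
  a = 720 − 145 × 3 = 285 ms
Then RT(2) = 285 + 145 × log₂ 2 = 285 + 145 × 1 ≈ 430.000 ms.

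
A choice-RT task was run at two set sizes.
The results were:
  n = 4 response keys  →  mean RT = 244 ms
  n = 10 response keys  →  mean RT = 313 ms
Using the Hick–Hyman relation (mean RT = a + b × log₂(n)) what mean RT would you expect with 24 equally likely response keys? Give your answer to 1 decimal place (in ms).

Solve the two-equation system in a and b:
  b = (313 − 244) / (log₂ 10 − log₂ 4) = 69 / (3.3219 − 2) = 52.196 ms/bit
  a = 244 − 52.196 × 2 = 139.607 ms
Then RT(24) = 139.607 + 52.196 × log₂ 24 = 139.607 + 52.196 × 4.5850 ≈ 378.926 ms.

378.9 ms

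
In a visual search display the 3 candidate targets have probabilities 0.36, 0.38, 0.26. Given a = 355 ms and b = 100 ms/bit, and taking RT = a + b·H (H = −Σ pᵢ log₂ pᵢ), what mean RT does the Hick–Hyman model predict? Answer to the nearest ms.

512 ms

Entropy contributions −pᵢ log₂ pᵢ: 0.5306, 0.5305, 0.5053; sum H = 1.5664 bits.
RT = a + bH = 355 + 100·1.5664 = 511.64 ms.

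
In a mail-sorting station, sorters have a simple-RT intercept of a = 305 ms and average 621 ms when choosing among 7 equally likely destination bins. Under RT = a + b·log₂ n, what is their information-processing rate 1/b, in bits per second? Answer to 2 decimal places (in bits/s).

b = (621 − 305)/log₂ 7 = 316/2.8074 = 112.561 ms per bit = 0.11256 s/bit; the reciprocal is 8.884 bits/s.

8.88 bits/s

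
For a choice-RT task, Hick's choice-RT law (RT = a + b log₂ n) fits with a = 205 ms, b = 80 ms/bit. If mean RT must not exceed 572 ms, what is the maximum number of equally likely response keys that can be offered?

24

Set 205 + 80·log₂ n ≤ 572 → log₂ n ≤ (572 − 205)/80 = 4.5875.
So n ≤ 2^4.5875 = 24.042; the largest integer n is 24.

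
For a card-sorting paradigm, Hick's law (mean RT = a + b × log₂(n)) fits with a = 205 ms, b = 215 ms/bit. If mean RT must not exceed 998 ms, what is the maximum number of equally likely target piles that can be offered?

Set 205 + 215·log₂ n ≤ 998 → log₂ n ≤ (998 − 205)/215 = 3.6884.
So n ≤ 2^3.6884 = 12.892; the largest integer n is 12.

12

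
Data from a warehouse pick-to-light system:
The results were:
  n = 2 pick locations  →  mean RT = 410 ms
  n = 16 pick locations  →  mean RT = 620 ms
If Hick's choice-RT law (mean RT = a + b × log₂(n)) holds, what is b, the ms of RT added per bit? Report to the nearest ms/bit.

70 ms/bit

b = (RT₂ − RT₁)/(log₂ n₂ − log₂ n₁) = (620 − 410)/(4 − 1) = 70 ms/bit.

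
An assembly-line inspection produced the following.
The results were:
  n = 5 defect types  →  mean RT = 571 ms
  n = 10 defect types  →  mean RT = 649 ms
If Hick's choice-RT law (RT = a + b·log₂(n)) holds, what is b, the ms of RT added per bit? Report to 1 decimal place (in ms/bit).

78.0 ms/bit

The slope on a log₂ axis is (649 − 571) / (3.3219 − 2.3219) = 78.000 ms/bit.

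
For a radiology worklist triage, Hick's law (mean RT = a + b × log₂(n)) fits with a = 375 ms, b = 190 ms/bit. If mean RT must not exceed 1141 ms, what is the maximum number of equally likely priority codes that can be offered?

Information budget: (1141 − 375)/190 = 4.0316 bits, so n ≤ 2^4.0316 = 16.354 → at most 16.

16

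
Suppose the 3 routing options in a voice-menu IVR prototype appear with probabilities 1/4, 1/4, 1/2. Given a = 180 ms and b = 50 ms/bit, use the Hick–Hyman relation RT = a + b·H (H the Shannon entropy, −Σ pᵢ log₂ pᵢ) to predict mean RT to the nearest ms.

H = −Σ pᵢ log₂ pᵢ = 0.25·2 + 0.25·2 + 0.5·1 = 1.500 bits.
RT = 180 + 50 × 1.500 = 255.00 ms.

255 ms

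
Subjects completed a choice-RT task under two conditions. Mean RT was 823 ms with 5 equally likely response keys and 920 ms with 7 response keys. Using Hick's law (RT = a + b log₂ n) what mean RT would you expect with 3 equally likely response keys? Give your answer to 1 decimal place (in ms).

675.7 ms

Solve the two-equation system in a and b:
  b = (920 − 823) / (log₂ 7 − log₂ 5) = 97 / (2.8074 − 2.3219) = 199.824 ms/bit
  a = 823 − 199.824 × 2.3219 = 359.023 ms
Then RT(3) = 359.023 + 199.824 × log₂ 3 = 359.023 + 199.824 × 1.5850 ≈ 675.736 ms.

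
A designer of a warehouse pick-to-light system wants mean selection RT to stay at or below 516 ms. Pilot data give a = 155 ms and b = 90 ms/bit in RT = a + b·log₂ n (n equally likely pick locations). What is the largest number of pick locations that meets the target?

16

Set 155 + 90·log₂ n ≤ 516 → log₂ n ≤ (516 − 155)/90 = 4.0111.
So n ≤ 2^4.0111 = 16.124; the largest integer n is 16.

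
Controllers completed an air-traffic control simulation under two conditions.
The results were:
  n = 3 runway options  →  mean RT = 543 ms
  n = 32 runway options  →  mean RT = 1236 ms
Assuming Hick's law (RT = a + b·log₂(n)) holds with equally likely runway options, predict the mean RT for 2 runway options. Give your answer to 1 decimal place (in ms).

424.3 ms

Solve the two-equation system in a and b:
  b = (1236 − 543) / (log₂ 32 − log₂ 3) = 693 / (5 − 1.5850) = 202.926 ms/bit
  a = 543 − 202.926 × 1.5850 = 221.370 ms
Then RT(2) = 221.370 + 202.926 × log₂ 2 = 221.370 + 202.926 × 1 ≈ 424.296 ms.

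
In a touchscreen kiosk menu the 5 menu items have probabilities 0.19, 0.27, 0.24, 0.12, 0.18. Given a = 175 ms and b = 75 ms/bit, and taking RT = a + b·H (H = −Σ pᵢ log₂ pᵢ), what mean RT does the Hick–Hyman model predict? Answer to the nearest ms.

H = 0.19·log₂(1/0.19) + 0.27·log₂(1/0.27) + 0.24·log₂(1/0.24) + 0.12·log₂(1/0.12) + 0.18·log₂(1/0.18) = 2.2718 bits.
RT = 175 + 75 × 2.2718 = 345.38 ms.

345 ms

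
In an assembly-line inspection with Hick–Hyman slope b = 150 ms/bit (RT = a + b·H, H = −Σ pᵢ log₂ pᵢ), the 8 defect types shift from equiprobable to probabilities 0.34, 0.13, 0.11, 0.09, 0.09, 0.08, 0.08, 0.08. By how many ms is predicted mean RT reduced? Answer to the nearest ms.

The RT saving is b·ΔH. Equiprobable H₀ = log₂(8) = 3.0000 bits; with the given probabilities H = 2.7619 bits.
b·(H₀ − H) = 150 × (3.0000 − 2.7619) = 35.71 ms.

36 ms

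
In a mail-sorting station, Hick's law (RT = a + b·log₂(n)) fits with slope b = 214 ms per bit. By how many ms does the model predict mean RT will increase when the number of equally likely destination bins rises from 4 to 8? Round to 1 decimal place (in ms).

Only the slope matters, since a is common to both: ΔRT = b·log₂(n₂/n₁).
log₂(8) − log₂(4) = log₂(8/4) = log₂(2) = 1.
ΔRT = 214 × 1.0000 = 214.000 ms.

214.0 ms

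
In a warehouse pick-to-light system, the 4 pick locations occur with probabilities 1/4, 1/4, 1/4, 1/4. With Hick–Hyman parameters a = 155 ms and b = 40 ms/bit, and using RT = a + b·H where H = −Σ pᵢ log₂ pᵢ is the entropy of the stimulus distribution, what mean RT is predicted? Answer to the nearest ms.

Each term −pᵢ log₂ pᵢ: 0.25·2 + 0.25·2 + 0.25·2 + 0.25·2; summed, H = 2.000 bits.
Mean RT = a + bH = 155 + 40·2.000 = 235.00 ms.

235 ms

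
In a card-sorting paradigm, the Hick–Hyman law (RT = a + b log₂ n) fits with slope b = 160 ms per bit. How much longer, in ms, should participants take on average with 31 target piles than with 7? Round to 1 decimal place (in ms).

343.5 ms

The intercept a cancels: ΔRT = b·(log₂ n₂ − log₂ n₁) = b·log₂(n₂/n₁).
log₂(31) − log₂(7) = 4.9542 − 2.8074 = 2.1468.
ΔRT = 160 × 2.1468 = 343.495 ms.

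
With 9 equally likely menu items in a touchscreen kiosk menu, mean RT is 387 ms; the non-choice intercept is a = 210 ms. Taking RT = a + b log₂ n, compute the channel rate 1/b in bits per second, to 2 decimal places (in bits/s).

Choice component = 387 − 210 = 177 ms over log₂(9) = 3.1699 bits.
b = 177 / 3.1699 = 55.837 ms/bit, so 1/b = 17.909 bits/s.

17.91 bits/s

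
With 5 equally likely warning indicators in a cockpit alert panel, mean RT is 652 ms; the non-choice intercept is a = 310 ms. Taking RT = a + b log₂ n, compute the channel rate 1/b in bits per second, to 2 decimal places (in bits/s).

6.79 bits/s

Choice component = 652 − 310 = 342 ms over log₂(5) = 2.3219 bits.
b = 342 / 2.3219 = 147.291 ms/bit, so 1/b = 6.789 bits/s.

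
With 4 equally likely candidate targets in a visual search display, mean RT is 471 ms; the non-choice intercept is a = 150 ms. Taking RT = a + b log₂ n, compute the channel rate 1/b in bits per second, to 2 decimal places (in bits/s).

6.23 bits/s

Choice component = 471 − 150 = 321 ms over log₂(4) = 2 bits.
b = 321 / 2 = 160.500 ms/bit, so 1/b = 6.231 bits/s.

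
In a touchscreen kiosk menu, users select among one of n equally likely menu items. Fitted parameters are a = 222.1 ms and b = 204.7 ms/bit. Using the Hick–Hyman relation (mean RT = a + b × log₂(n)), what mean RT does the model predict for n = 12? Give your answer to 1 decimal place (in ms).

log₂(12) = 3.5850 bits, so RT = 222.1 + 204.7 × 3.5850 ≈ 955.942 ms.

955.9 ms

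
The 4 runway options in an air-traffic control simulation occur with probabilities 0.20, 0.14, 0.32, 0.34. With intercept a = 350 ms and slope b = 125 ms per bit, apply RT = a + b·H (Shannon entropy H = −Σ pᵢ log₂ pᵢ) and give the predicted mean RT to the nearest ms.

590 ms

Entropy contributions −pᵢ log₂ pᵢ: 0.4644, 0.3971, 0.5260, 0.5292; sum H = 1.9167 bits.
RT = a + bH = 350 + 125·1.9167 = 589.59 ms.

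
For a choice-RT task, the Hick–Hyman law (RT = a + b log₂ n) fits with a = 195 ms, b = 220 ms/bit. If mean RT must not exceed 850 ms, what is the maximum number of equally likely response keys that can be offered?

7

220·log₂ n ≤ 850 − 195 = 655, giving log₂ n ≤ 2.9773 and n ≤ 7.875. The largest whole number is 7.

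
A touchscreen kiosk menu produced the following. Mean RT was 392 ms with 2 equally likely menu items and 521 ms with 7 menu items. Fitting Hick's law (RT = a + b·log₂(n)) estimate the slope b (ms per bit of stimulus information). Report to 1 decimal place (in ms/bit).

Slope: b = (521 − 392) / (log₂ 7 − log₂ 2) = 129/1.8074 = 71.375 ms/bit.

71.4 ms/bit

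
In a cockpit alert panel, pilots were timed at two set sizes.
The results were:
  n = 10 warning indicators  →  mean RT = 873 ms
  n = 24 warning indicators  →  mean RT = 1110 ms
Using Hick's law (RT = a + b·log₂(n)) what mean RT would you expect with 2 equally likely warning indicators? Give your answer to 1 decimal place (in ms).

With log₂ n on the abscissa the relation is linear; from the two conditions:
  b = (1110 − 873) / (log₂ 24 − log₂ 10) = 237 / (4.5850 − 3.3219) = 187.643 ms/bit
  a = 873 − 187.643 × 3.3219 = 249.662 ms
Then RT(2) = 249.662 + 187.643 × log₂ 2 = 249.662 + 187.643 × 1 ≈ 437.306 ms.

437.3 ms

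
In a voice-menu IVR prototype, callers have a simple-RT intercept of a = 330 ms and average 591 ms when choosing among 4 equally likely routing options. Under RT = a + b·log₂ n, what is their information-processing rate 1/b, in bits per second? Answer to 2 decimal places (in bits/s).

7.66 bits/s

Choice component = 591 − 330 = 261 ms over log₂(4) = 2 bits.
b = 261 / 2 = 130.500 ms/bit, so 1/b = 7.663 bits/s.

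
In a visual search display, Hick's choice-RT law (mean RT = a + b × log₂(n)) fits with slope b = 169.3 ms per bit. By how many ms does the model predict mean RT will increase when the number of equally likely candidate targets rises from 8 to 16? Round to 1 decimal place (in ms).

169.3 ms

ΔRT = (a + b log₂ n₂) − (a + b log₂ n₁) = b·(log₂ n₂ − log₂ n₁).
log₂(16) − log₂(8) = log₂(16/8) = log₂(2) = 1.
ΔRT = 169.3 × 1.0000 = 169.300 ms.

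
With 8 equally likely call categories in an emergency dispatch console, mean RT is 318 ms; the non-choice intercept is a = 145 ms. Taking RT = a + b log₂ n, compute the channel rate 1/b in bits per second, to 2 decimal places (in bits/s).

17.34 bits/s

Choice component = 318 − 145 = 173 ms over log₂(8) = 3 bits.
b = 173 / 3 = 57.667 ms/bit, so 1/b = 17.341 bits/s.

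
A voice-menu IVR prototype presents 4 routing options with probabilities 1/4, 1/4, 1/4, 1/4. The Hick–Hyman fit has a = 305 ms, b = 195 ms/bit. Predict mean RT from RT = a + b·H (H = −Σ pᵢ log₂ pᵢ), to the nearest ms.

H = −Σ pᵢ log₂ pᵢ = 0.25·2 + 0.25·2 + 0.25·2 + 0.25·2 = 2.000 bits.
RT = 305 + 195 × 2.000 = 695.00 ms.

695 ms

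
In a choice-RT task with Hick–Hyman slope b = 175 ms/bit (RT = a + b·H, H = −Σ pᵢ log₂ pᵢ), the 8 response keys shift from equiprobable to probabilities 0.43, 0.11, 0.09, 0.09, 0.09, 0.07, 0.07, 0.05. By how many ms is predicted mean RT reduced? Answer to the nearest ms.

Equiprobable entropy H₀ = log₂ 8 = 3.0000 bits.
Skewed entropy H = −Σ pᵢ log₂ pᵢ = 2.5650 bits.
ΔRT = b·(H₀ − H) = 175 × 0.4350 = 76.12 ms.

76 ms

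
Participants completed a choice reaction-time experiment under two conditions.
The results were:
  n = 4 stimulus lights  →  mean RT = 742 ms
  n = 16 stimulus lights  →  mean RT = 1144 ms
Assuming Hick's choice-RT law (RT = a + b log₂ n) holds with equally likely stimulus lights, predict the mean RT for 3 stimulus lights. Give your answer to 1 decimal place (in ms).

RT is linear in log₂ n, so two points fix the line:
  b = (1144 − 742) / (log₂ 16 − log₂ 4) = 402 / (4 − 2) = 201.000 ms/bit
  a = 742 − 201.000 × 2 = 340.000 ms
Then RT(3) = 340.000 + 201.000 × log₂ 3 = 340.000 + 201.000 × 1.5850 ≈ 658.577 ms.

658.6 ms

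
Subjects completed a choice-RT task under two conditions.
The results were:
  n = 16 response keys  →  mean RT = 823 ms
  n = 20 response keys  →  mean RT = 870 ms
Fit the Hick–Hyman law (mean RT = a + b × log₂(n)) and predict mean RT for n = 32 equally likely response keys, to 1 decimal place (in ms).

969.0 ms

With log₂ n on the abscissa the relation is linear; from the two conditions:
  b = (870 − 823) / (log₂ 20 − log₂ 16) = 47 / (4.3219 − 4) = 145.995 ms/bit
  a = 823 − 145.995 × 4 = 239.019 ms
Then RT(32) = 239.019 + 145.995 × log₂ 32 = 239.019 + 145.995 × 5 ≈ 968.995 ms.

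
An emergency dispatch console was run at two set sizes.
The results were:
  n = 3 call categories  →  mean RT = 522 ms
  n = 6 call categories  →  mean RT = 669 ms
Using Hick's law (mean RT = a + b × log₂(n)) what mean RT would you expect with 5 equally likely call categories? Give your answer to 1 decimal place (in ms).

RT is linear in log₂ n, so two points fix the line:
  b = (669 − 522) / (log₂ 6 − log₂ 3) = 147 / (2.5850 − 1.5850) = 147.000 ms/bit
  a = 522 − 147.000 × 1.5850 = 289.011 ms
Then RT(5) = 289.011 + 147.000 × log₂ 5 = 289.011 + 147.000 × 2.3219 ≈ 630.334 ms.

630.3 ms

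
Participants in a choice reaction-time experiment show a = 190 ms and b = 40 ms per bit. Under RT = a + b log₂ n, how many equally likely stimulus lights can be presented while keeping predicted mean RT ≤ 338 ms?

12

40·log₂ n ≤ 338 − 190 = 148, giving log₂ n ≤ 3.7000 and n ≤ 12.996. The largest whole number is 12.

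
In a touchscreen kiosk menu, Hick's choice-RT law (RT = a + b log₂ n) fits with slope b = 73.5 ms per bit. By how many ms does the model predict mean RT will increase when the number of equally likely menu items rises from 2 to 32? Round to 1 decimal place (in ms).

ΔRT = (a + b log₂ n₂) − (a + b log₂ n₁) = b·(log₂ n₂ − log₂ n₁).
log₂(32) − log₂(2) = log₂(32/2) = log₂(16) = 4.
ΔRT = 73.5 × 4.0000 = 294.000 ms.

294.0 ms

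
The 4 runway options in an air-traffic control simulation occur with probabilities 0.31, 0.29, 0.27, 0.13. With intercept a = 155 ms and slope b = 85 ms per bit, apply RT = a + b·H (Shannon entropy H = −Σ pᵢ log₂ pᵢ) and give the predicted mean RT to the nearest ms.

H = 0.31·log₂(1/0.31) + 0.29·log₂(1/0.29) + 0.27·log₂(1/0.27) + 0.13·log₂(1/0.13) = 1.9344 bits.
RT = 155 + 85 × 1.9344 = 319.42 ms.

319 ms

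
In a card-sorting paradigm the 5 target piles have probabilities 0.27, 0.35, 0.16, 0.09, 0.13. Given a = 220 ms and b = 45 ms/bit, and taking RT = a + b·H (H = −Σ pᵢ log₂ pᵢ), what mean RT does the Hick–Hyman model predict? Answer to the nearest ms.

Entropy contributions −pᵢ log₂ pᵢ: 0.5100, 0.5301, 0.4230, 0.3127, 0.3826; sum H = 2.1584 bits.
RT = a + bH = 220 + 45·2.1584 = 317.13 ms.

317 ms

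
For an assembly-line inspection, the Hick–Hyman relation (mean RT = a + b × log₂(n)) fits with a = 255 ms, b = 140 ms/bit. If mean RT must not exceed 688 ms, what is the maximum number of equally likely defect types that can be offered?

Set 255 + 140·log₂ n ≤ 688 → log₂ n ≤ (688 − 255)/140 = 3.0929.
So n ≤ 2^3.0929 = 8.532; the largest integer n is 8.

8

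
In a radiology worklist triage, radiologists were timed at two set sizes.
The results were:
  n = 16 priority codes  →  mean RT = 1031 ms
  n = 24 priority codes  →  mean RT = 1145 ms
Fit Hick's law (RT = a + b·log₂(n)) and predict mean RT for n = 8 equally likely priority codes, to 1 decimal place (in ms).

With log₂ n on the abscissa the relation is linear; from the two conditions:
  b = (1145 − 1031) / (log₂ 24 − log₂ 16) = 114 / (4.5850 − 4) = 194.884 ms/bit
  a = 1031 − 194.884 × 4 = 251.463 ms
Then RT(8) = 251.463 + 194.884 × log₂ 8 = 251.463 + 194.884 × 3 ≈ 836.116 ms.

836.1 ms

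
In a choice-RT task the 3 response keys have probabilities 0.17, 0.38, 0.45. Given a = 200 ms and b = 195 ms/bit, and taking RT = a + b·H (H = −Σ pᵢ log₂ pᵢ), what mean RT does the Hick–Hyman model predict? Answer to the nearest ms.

H = 0.17·log₂(1/0.17) + 0.38·log₂(1/0.38) + 0.45·log₂(1/0.45) = 1.4834 bits.
RT = 200 + 195 × 1.4834 = 489.27 ms.

489 ms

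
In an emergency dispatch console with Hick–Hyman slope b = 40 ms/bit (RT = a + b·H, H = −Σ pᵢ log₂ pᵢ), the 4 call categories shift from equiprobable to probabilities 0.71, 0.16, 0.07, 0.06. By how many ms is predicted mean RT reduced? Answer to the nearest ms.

The RT saving is b·ΔH. Equiprobable H₀ = log₂(4) = 2.0000 bits; with the given probabilities H = 1.2859 bits.
b·(H₀ − H) = 40 × (2.0000 − 1.2859) = 28.56 ms.

29 ms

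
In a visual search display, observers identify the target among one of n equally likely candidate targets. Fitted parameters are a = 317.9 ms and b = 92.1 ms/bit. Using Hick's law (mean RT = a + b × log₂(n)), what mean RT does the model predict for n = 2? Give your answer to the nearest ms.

log₂(2) = 1 bits, so RT = 317.9 + 92.1 × 1 ≈ 410.000 ms.

410 ms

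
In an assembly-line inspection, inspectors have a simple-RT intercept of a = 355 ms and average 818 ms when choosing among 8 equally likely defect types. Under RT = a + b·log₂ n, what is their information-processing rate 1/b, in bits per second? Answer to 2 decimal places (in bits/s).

Choice component = 818 − 355 = 463 ms over log₂(8) = 3 bits.
b = 463 / 3 = 154.333 ms/bit, so 1/b = 6.479 bits/s.

6.48 bits/s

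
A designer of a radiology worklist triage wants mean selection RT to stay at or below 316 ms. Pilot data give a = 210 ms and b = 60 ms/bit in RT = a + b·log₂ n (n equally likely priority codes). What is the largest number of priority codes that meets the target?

Information budget: (316 − 210)/60 = 1.7667 bits, so n ≤ 2^1.7667 = 3.403 → at most 3.

3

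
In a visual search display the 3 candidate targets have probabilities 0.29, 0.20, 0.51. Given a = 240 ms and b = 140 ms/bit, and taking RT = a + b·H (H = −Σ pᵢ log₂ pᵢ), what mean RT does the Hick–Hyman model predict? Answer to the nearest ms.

447 ms

Entropy contributions −pᵢ log₂ pᵢ: 0.5179, 0.4644, 0.4954; sum H = 1.4777 bits.
RT = a + bH = 240 + 140·1.4777 = 446.88 ms.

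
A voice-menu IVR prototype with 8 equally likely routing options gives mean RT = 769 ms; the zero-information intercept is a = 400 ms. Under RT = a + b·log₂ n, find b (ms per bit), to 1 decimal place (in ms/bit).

log₂(8) = 3 bits.
b = (RT − a)/log₂ n = (769 − 400) / 3 = 123.000 ms/bit.

123.0 ms/bit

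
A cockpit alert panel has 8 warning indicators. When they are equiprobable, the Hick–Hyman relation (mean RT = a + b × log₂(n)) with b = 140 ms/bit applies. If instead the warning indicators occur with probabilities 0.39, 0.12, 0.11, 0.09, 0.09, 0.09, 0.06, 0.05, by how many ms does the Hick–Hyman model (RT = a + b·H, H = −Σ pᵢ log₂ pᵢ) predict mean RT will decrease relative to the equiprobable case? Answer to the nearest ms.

50 ms

Equiprobable entropy H₀ = log₂ 8 = 3.0000 bits.
Skewed entropy H = −Σ pᵢ log₂ pᵢ = 2.6447 bits.
ΔRT = b·(H₀ − H) = 140 × 0.3553 = 49.74 ms.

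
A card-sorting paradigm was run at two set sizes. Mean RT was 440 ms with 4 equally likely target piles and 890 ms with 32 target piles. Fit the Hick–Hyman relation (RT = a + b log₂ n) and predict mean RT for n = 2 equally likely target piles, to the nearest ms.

290 ms

Fit slope and intercept:
  b = (890 − 440) / (log₂ 32 − log₂ 4) = 450 / (5 − 2) = 150 ms/bit
  a = 440 − 150 × 2 = 140 ms
Then RT(2) = 140 + 150 × log₂ 2 = 140 + 150 × 1 ≈ 290.000 ms.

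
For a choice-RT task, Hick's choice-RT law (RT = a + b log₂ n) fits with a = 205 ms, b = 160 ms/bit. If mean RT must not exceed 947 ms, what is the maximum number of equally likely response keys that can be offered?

Information budget: (947 − 205)/160 = 4.6375 bits, so n ≤ 2^4.6375 = 24.890 → at most 24.

24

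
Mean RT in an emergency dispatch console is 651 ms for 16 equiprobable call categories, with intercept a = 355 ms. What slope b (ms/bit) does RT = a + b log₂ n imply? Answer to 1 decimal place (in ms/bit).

74.0 ms/bit

log₂(16) = 4 bits.
b = (RT − a)/log₂ n = (651 − 355) / 4 = 74.000 ms/bit.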